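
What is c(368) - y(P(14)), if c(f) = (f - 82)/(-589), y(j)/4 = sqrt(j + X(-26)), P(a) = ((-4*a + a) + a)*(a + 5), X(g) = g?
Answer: -286/589 - 12*I*sqrt(62) ≈ -0.48557 - 94.488*I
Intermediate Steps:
P(a) = -2*a*(5 + a) (P(a) = (-3*a + a)*(5 + a) = (-2*a)*(5 + a) = -2*a*(5 + a))
y(j) = 4*sqrt(-26 + j) (y(j) = 4*sqrt(j - 26) = 4*sqrt(-26 + j))
c(f) = 82/589 - f/589 (c(f) = (-82 + f)*(-1/589) = 82/589 - f/589)
c(368) - y(P(14)) = (82/589 - 1/589*368) - 4*sqrt(-26 - 2*14*(5 + 14)) = (82/589 - 368/589) - 4*sqrt(-26 - 2*14*19) = -286/589 - 4*sqrt(-26 - 532) = -286/589 - 4*sqrt(-558) = -286/589 - 4*3*I*sqrt(62) = -286/589 - 12*I*sqrt(62)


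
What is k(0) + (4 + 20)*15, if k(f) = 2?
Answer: 362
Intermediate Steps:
k(0) + (4 + 20)*15 = 2 + (4 + 20)*15 = 2 + 24*15 = 2 + 360 = 362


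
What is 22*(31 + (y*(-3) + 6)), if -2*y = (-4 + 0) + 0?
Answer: 682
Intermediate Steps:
y = 2 (y = -((-4 + 0) + 0)/2 = -(-4 + 0)/2 = -½*(-4) = 2)
22*(31 + (y*(-3) + 6)) = 22*(31 + (2*(-3) + 6)) = 22*(31 + (-6 + 6)) = 22*(31 + 0) = 22*31 = 682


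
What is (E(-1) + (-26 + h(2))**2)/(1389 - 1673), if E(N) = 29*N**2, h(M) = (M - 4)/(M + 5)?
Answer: -35277/13916 ≈ -2.5350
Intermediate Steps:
h(M) = (-4 + M)/(5 + M)
(E(-1) + (-26 + h(2))**2)/(1389 - 1673) = (29*(-1)**2 + (-26 + (-4 + 2)/(5 + 2))**2)/(1389 - 1673) = (29*1 + (-26 - 2/7)**2)/(-284) = (29 + (-26 + (1/7)*(-2))**2)*(-1/284) = (29 + (-26 - 2/7)**2)*(-1/284) = (29 + (-184/7)**2)*(-1/284) = (29 + 33856/49)*(-1/284) = (35277/49)*(-1/284) = -35277/13916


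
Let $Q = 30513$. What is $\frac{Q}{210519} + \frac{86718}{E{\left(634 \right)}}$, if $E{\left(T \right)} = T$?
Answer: $\frac{3045855314}{22244841} \approx 136.92$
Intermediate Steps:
$\frac{Q}{210519} + \frac{86718}{E{\left(634 \right)}} = \frac{30513}{210519} + \frac{86718}{634} = 30513 \cdot \frac{1}{210519} + 86718 \cdot \frac{1}{634} = \frac{10171}{70173} + \frac{43359}{317} = \frac{3045855314}{22244841}$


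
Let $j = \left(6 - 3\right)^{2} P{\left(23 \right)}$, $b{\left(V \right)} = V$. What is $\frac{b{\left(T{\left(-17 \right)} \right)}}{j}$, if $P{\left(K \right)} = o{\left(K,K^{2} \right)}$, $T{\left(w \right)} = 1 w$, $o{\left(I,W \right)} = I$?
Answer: $- \frac{17}{207} \approx -0.082126$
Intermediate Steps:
$T{\left(w \right)} = w$
$P{\left(K \right)} = K$
$j = 207$ ($j = \left(6 - 3\right)^{2} \cdot 23 = 3^{2} \cdot 23 = 9 \cdot 23 = 207$)
$\frac{b{\left(T{\left(-17 \right)} \right)}}{j} = - \frac{17}{207}$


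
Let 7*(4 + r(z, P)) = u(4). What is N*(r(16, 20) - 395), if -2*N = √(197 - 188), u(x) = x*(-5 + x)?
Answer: 8391/14 ≈ 599.36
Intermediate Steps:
r(z, P) = -32/7 (r(z, P) = -4 + (4*(-5 + 4))/7 = -4 + (4*(-1))/7 = -4 + (⅐)*(-4) = -4 - 4/7 = -32/7)
N = -3/2 (N = -√(197 - 188)/2 = -√9/2 = -½*3 = -3/2 ≈ -1.5000)
N*(r(16, 20) - 395) = -3*(-32/7 - 395)/2 = -3/2*(-2797/7) = 8391/14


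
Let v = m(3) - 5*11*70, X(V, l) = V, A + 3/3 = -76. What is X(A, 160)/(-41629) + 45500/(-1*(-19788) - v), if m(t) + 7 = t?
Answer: 135424281/70299487 ≈ 1.9264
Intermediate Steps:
A = -77 (A = -1 - 76 = -77)
m(t) = -7 + t
v = -3854 (v = (-7 + 3) - 5*11*70 = -4 - 55*70 = -4 - 3850 = -3854)
X(A, 160)/(-41629) + 45500/(-1*(-19788) - v) = -77/(-41629) + 45500/(-1*(-19788) - 1*(-3854)) = -77*(-1/41629) + 45500/(19788 + 3854) = 11/5947 + 45500/23642 = 11/5947 + 45500*(1/23642) = 11/5947 + 22750/11821 = 135424281/70299487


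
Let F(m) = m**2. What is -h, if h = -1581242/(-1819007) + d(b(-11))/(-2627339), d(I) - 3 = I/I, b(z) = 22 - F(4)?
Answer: -4154451499010/4779148032373 ≈ -0.86929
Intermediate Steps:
b(z) = 6 (b(z) = 22 - 1*4**2 = 22 - 1*16 = 22 - 16 = 6)
d(I) = 4 (d(I) = 3 + I/I = 3 + 1 = 4)
h = 4154451499010/4779148032373 (h = -1581242/(-1819007) + 4/(-2627339) = -1581242*(-1/1819007) + 4*(-1/2627339) = 1581242/1819007 - 4/2627339 = 4154451499010/4779148032373 ≈ 0.86929)
-h = -1*4154451499010/4779148032373 = -4154451499010/4779148032373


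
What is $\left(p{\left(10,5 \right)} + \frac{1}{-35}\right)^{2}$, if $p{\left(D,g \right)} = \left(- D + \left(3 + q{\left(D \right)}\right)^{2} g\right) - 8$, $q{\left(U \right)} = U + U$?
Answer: $\frac{8453699136}{1225} \approx 6.901 \cdot 10^{6}$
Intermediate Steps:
$q{\left(U \right)} = 2 U$
$p{\left(D,g \right)} = -8 - D + g \left(3 + 2 D\right)^{2}$ ($p{\left(D,g \right)} = \left(- D + \left(3 + 2 D\right)^{2} g\right) - 8 = \left(- D + g \left(3 + 2 D\right)^{2}\right) - 8 = -8 - D + g \left(3 + 2 D\right)^{2}$)
$\left(p{\left(10,5 \right)} + \frac{1}{-35}\right)^{2} = \left(\left(-8 - 10 + 5 \left(3 + 2 \cdot 10\right)^{2}\right) + \frac{1}{-35}\right)^{2} = \left(\left(-8 - 10 + 5 \left(3 + 20\right)^{2}\right) - \frac{1}{35}\right)^{2} = \left(\left(-8 - 10 + 5 \cdot 23^{2}\right) - \frac{1}{35}\right)^{2} = \left(\left(-8 - 10 + 5 \cdot 529\right) - \frac{1}{35}\right)^{2} = \left(\left(-8 - 10 + 2645\right) - \frac{1}{35}\right)^{2} = \left(2627 - \frac{1}{35}\right)^{2} = \left(\frac{91944}{35}\right)^{2} = \frac{8453699136}{1225}$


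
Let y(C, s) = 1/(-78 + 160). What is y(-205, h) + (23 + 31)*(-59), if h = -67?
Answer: -261251/82 ≈ -3186.0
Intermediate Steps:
y(C, s) = 1/82
y(-205, h) + (23 + 31)*(-59) = 1/82 + (23 + 31)*(-59) = 1/82 + 54*(-59) = 1/82 - 3186 = -261251/82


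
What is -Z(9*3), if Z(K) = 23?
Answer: -23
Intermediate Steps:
-Z(9*3) = -1*23 = -23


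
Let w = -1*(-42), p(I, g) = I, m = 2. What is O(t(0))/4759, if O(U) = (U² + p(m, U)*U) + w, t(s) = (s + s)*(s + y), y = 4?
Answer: 42/4759 ≈ 0.0088254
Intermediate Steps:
w = 42
t(s) = 2*s*(4 + s) (t(s) = (s + s)*(s + 4) = (2*s)*(4 + s) = 2*s*(4 + s))
O(U) = 42 + U² + 2*U (O(U) = (U² + 2*U) + 42 = 42 + U² + 2*U)
O(t(0))/4759 = (42 + (2*0*(4 + 0))² + 2*(2*0*(4 + 0)))/4759 = (42 + (2*0*4)² + 2*(2*0*4))*(1/4759) = (42 + 0² + 2*0)*(1/4759) = (42 + 0 + 0)*(1/4759) = 42*(1/4759) = 42/4759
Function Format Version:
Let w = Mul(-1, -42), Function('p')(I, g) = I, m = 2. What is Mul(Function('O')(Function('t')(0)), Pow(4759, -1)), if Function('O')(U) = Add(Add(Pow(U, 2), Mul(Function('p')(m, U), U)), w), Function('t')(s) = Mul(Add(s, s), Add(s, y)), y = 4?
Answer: Rational(42, 4759) ≈ 0.0088254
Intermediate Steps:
w = 42
Function('t')(s) = Mul(2, s, Add(4, s)) (Function('t')(s) = Mul(Add(s, s), Add(s, 4)) = Mul(Mul(2, s), Add(4, s)) = Mul(2, s, Add(4, s)))
Function('O')(U) = Add(42, Pow(U, 2), Mul(2, U)) (Function('O')(U) = Add(Add(Pow(U, 2), Mul(2, U)), 42) = Add(42, Pow(U, 2), Mul(2, U)))
Mul(Function('O')(Function('t')(0)), Pow(4759, -1)) = Mul(Add(42, Pow(Mul(2, 0, Add(4, 0)), 2), Mul(2, Mul(2, 0, Add(4, 0)))), Pow(4759, -1)) = Mul(Add(42, Pow(Mul(2, 0, 4), 2), Mul(2, Mul(2, 0, 4))), Rational(1, 4759)) = Mul(Add(42, Pow(0, 2), Mul(2, 0)), Rational(1, 4759)) = Mul(Add(42, 0, 0), Rational(1, 4759)) = Mul(42, Rational(1, 4759)) = Rational(42, 4759)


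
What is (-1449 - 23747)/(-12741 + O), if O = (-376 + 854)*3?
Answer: 25196/11307 ≈ 2.2284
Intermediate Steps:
O = 1434 (O = 478*3 = 1434)
(-1449 - 23747)/(-12741 + O) = (-1449 - 23747)/(-12741 + 1434) = -25196/(-11307) = -25196*(-1/11307) = 25196/11307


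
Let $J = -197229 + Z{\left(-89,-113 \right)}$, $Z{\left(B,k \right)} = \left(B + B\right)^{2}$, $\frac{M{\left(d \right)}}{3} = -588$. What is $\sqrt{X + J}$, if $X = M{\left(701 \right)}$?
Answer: $i \sqrt{167309} \approx 409.03 i$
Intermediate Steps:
$M{\left(d \right)} = -1764$ ($M{\left(d \right)} = 3 \left(-588\right) = -1764$)
$Z{\left(B,k \right)} = 4 B^{2}$ ($Z{\left(B,k \right)} = \left(2 B\right)^{2} = 4 B^{2}$)
$X = -1764$
$J = -165545$ ($J = -197229 + 4 \left(-89\right)^{2} = -197229 + 4 \cdot 7921 = -197229 + 31684 = -165545$)
$\sqrt{X + J} = \sqrt{-1764 - 165545} = \sqrt{-167309} = i \sqrt{167309}$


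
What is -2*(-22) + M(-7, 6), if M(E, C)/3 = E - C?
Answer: 5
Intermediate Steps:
M(E, C) = -3*C + 3*E (M(E, C) = 3*(E - C) = -3*C + 3*E)
-2*(-22) + M(-7, 6) = -2*(-22) + (-3*6 + 3*(-7)) = 44 + (-18 - 21) = 44 - 39 = 5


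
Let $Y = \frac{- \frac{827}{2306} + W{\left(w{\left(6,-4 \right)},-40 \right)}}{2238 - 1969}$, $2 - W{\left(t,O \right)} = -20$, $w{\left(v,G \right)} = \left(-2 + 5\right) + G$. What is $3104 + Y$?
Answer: $\frac{1925504561}{620314} \approx 3104.1$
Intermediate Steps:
$w{\left(v,G \right)} = 3 + G$
$W{\left(t,O \right)} = 22$ ($W{\left(t,O \right)} = 2 - -20 = 2 + 20 = 22$)
$Y = \frac{49905}{620314}$ ($Y = \frac{- \frac{827}{2306} + 22}{2238 - 1969} = \frac{\left(-827\right) \frac{1}{2306} + 22}{269} = \left(- \frac{827}{2306} + 22\right) \frac{1}{269} = \frac{49905}{2306} \cdot \frac{1}{269} = \frac{49905}{620314} \approx 0.080451$)
$3104 + Y = 3104 + \frac{49905}{620314} = \frac{1925504561}{620314}$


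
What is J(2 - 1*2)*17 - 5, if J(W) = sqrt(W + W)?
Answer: -5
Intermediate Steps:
J(W) = sqrt(2)*sqrt(W) (J(W) = sqrt(2*W) = sqrt(2)*sqrt(W))
J(2 - 1*2)*17 - 5 = (sqrt(2)*sqrt(2 - 1*2))*17 - 5 = (sqrt(2)*sqrt(2 - 2))*17 - 5 = (sqrt(2)*sqrt(0))*17 - 5 = (sqrt(2)*0)*17 - 5 = 0*17 - 5 = 0 - 5 = -5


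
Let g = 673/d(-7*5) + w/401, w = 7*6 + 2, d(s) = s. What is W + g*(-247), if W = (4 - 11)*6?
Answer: 65688781/14035 ≈ 4680.4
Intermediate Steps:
w = 44 (w = 42 + 2 = 44)
W = -42 (W = -7*6 = -42)
g = -268333/14035 (g = 673/((-7*5)) + 44/401 = 673/(-35) + 44*(1/401) = 673*(-1/35) + 44/401 = -673/35 + 44/401 = -268333/14035 ≈ -19.119)
W + g*(-247) = -42 - 268333/14035*(-247) = -42 + 66278251/14035 = 65688781/14035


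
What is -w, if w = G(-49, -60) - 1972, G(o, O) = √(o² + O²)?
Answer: 1972 - √6001 ≈ 1894.5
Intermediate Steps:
G(o, O) = √(O² + o²)
w = -1972 + √6001 (w = √((-60)² + (-49)²) - 1972 = √(3600 + 2401) - 1972 = √6001 - 1972 = -1972 + √6001 ≈ -1894.5)
-w = -(-1972 + √6001) = 1972 - √6001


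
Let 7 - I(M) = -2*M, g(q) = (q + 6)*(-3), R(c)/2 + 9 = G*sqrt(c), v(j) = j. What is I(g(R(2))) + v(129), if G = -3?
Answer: 208 + 36*sqrt(2) ≈ 258.91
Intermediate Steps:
R(c) = -18 - 6*sqrt(c) (R(c) = -18 + 2*(-3*sqrt(c)) = -18 - 6*sqrt(c))
g(q) = -18 - 3*q (g(q) = (6 + q)*(-3) = -18 - 3*q)
I(M) = 7 + 2*M (I(M) = 7 - (-2)*M = 7 + 2*M)
I(g(R(2))) + v(129) = (7 + 2*(-18 - 3*(-18 - 6*sqrt(2)))) + 129 = (7 + 2*(-18 + (54 + 18*sqrt(2)))) + 129 = (7 + 2*(36 + 18*sqrt(2))) + 129 = (7 + (72 + 36*sqrt(2))) + 129 = (79 + 36*sqrt(2)) + 129 = 208 + 36*sqrt(2)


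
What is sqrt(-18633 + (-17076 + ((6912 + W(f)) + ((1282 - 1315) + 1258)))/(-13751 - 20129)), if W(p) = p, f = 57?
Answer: I*sqrt(11047350265)/770 ≈ 136.5*I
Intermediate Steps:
sqrt(-18633 + (-17076 + ((6912 + W(f)) + ((1282 - 1315) + 1258)))/(-13751 - 20129)) = sqrt(-18633 + (-17076 + ((6912 + 57) + ((1282 - 1315) + 1258)))/(-13751 - 20129)) = sqrt(-18633 + (-17076 + (6969 + (-33 + 1258)))/(-33880)) = sqrt(-18633 + (-17076 + (6969 + 1225))*(-1/33880)) = sqrt(-18633 + (-17076 + 8194)*(-1/33880)) = sqrt(-18633 - 8882*(-1/33880)) = sqrt(-18633 + 4441/16940) = sqrt(-315638579/16940) = I*sqrt(11047350265)/770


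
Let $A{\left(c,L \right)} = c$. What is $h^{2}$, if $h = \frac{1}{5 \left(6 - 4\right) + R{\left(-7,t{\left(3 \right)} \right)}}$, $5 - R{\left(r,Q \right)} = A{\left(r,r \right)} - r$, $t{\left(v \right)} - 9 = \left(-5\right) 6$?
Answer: $\frac{1}{225} \approx 0.0044444$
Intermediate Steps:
$t{\left(v \right)} = -21$ ($t{\left(v \right)} = 9 - 30 = -21$)
$R{\left(r,Q \right)} = 5$ ($R{\left(r,Q \right)} = 5 - \left(r - r\right) = 5 - 0 = 5 + 0 = 5$)
$h = \frac{1}{15}$ ($h = \frac{1}{5 \left(6 - 4\right) + 5} = \frac{1}{5 \cdot 2 + 5} = \frac{1}{10 + 5} = \frac{1}{15} \approx 0.066667$)
$h^{2} = \left(\frac{1}{15}\right)^{2} = \frac{1}{225}$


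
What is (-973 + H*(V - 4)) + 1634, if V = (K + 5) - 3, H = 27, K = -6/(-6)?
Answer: 634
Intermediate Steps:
K = 1 (K = -6*(-1/6) = 1)
V = 3 (V = (1 + 5) - 3 = 6 - 3 = 3)
(-973 + H*(V - 4)) + 1634 = (-973 + 27*(3 - 4)) + 1634 = (-973 + 27*(-1)) + 1634 = (-973 - 27) + 1634 = -1000 + 1634 = 634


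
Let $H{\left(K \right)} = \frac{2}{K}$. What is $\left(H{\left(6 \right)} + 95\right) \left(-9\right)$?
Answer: $-858$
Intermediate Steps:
$\left(H{\left(6 \right)} + 95\right) \left(-9\right) = \left(\frac{2}{6} + 95\right) \left(-9\right) = \left(2 \cdot \frac{1}{6} + 95\right) \left(-9\right) = \left(\frac{1}{3} + 95\right) \left(-9\right) = \frac{286}{3} \left(-9\right) = -858$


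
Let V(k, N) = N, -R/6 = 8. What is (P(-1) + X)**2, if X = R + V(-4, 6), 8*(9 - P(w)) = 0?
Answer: 1089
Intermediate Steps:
R = -48 (R = -6*8 = -48)
P(w) = 9 (P(w) = 9 - 1/8*0 = 9 + 0 = 9)
X = -42 (X = -48 + 6 = -42)
(P(-1) + X)**2 = (9 - 42)**2 = (-33)**2 = 1089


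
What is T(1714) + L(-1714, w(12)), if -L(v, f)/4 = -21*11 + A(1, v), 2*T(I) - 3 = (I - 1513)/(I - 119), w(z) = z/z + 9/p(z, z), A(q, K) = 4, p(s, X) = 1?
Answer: 1450753/1595 ≈ 909.56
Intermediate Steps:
w(z) = 10 (w(z) = z/z + 9/1 = 1 + 9*1 = 1 + 9 = 10)
T(I) = 3/2 + (-1513 + I)/(2*(-119 + I)) (T(I) = 3/2 + ((I - 1513)/(I - 119))/2 = 3/2 + ((-1513 + I)/(-119 + I))/2 = 3/2 + (-1513 + I)/(2*(-119 + I)))
L(v, f) = 908 (L(v, f) = -4*(-21*11 + 4) = -4*(-231 + 4) = -4*(-227) = 908)
T(1714) + L(-1714, w(12)) = (-935 + 2*1714)/(-119 + 1714) + 908 = (-935 + 3428)/1595 + 908 = (1/1595)*2493 + 908 = 2493/1595 + 908 = 1450753/1595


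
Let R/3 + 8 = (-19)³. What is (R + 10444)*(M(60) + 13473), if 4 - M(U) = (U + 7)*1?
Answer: -136205370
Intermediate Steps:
M(U) = -3 - U (M(U) = 4 - (U + 7) = 4 - (7 + U) = 4 + (-7 - U) = -3 - U)
R = -20601 (R = -24 + 3*(-19)³ = -24 + 3*(-6859) = -24 - 20577 = -20601)
(R + 10444)*(M(60) + 13473) = (-20601 + 10444)*((-3 - 1*60) + 13473) = -10157*((-3 - 60) + 13473) = -10157*(-63 + 13473) = -10157*13410 = -136205370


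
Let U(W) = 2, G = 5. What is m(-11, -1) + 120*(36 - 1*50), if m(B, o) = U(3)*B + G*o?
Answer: -1707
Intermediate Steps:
m(B, o) = 2*B + 5*o
m(-11, -1) + 120*(36 - 1*50) = (2*(-11) + 5*(-1)) + 120*(36 - 1*50) = (-22 - 5) + 120*(36 - 50) = -27 + 120*(-14) = -27 - 1680 = -1707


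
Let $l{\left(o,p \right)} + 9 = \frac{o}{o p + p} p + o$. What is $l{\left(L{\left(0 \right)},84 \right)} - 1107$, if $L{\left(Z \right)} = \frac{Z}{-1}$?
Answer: $-1116$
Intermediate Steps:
$L{\left(Z \right)} = - Z$ ($L{\left(Z \right)} = Z \left(-1\right) = - Z$)
$l{\left(o,p \right)} = -9 + o + \frac{o p}{p + o p}$ ($l{\left(o,p \right)} = -9 + \left(\frac{o}{o p + p} p + o\right) = -9 + \left(\frac{o}{p + o p} p + o\right) = -9 + \left(\frac{o p}{p + o p} + o\right) = -9 + \left(o + \frac{o p}{p + o p}\right) = -9 + o + \frac{o p}{p + o p}$)
$l{\left(L{\left(0 \right)},84 \right)} - 1107 = \frac{-9 + \left(\left(-1\right) 0\right)^{2} - 7 \left(\left(-1\right) 0\right)}{1 - 0} - 1107 = \frac{-9 + 0^{2} - 0}{1 + 0} - 1107 = \frac{-9 + 0 + 0}{1} - 1107 = 1 \left(-9\right) - 1107 = -9 - 1107 = -1116$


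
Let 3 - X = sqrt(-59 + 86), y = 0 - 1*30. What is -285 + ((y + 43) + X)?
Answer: -269 - 3*sqrt(3) ≈ -274.20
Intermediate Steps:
y = -30 (y = 0 - 30 = -30)
X = 3 - 3*sqrt(3) (X = 3 - sqrt(-59 + 86) = 3 - sqrt(27) = 3 - 3*sqrt(3) ≈ -2.1962)
-285 + ((y + 43) + X) = -285 + ((-30 + 43) + (3 - 3*sqrt(3))) = -285 + (13 + (3 - 3*sqrt(3))) = -285 + (16 - 3*sqrt(3)) = -269 - 3*sqrt(3)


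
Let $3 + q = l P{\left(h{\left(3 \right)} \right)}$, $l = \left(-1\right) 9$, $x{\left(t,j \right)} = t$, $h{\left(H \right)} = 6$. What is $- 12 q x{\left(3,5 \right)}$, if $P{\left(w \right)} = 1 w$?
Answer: $2052$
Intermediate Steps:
$l = -9$
$P{\left(w \right)} = w$
$q = -57$ ($q = -3 - 54 = -57$)
$- 12 q x{\left(3,5 \right)} = \left(-12\right) \left(-57\right) 3 = 684 \cdot 3 = 2052$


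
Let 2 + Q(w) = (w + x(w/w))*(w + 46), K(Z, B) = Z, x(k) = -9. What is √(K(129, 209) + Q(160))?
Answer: √31233 ≈ 176.73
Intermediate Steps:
Q(w) = -2 + (-9 + w)*(46 + w) (Q(w) = -2 + (w - 9)*(w + 46) = -2 + (-9 + w)*(46 + w))
√(K(129, 209) + Q(160)) = √(129 + (-416 + 160² + 37*160)) = √(129 + (-416 + 25600 + 5920)) = √(129 + 31104) = √31233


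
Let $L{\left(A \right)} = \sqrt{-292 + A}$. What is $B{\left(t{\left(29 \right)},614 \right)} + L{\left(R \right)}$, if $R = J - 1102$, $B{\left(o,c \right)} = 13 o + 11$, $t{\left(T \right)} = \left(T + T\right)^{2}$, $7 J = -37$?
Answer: $43743 + \frac{i \sqrt{68565}}{7} \approx 43743.0 + 37.407 i$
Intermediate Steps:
$J = - \frac{37}{7}$ ($J = \frac{1}{7} \left(-37\right) = - \frac{37}{7} \approx -5.2857$)
$t{\left(T \right)} = 4 T^{2}$ ($t{\left(T \right)} = \left(2 T\right)^{2} = 4 T^{2}$)
$B{\left(o,c \right)} = 11 + 13 o$
$R = - \frac{7751}{7}$ ($R = - \frac{37}{7} - 1102 = - \frac{7751}{7} \approx -1107.3$)
$B{\left(t{\left(29 \right)},614 \right)} + L{\left(R \right)} = \left(11 + 13 \cdot 4 \cdot 29^{2}\right) + \sqrt{-292 - \frac{7751}{7}} = \left(11 + 13 \cdot 4 \cdot 841\right) + \sqrt{- \frac{9795}{7}} = \left(11 + 13 \cdot 3364\right) + \frac{i \sqrt{68565}}{7} = \left(11 + 43732\right) + \frac{i \sqrt{68565}}{7} = 43743 + \frac{i \sqrt{68565}}{7}$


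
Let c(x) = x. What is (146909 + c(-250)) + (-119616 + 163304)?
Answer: 190347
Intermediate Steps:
(146909 + c(-250)) + (-119616 + 163304) = (146909 - 250) + (-119616 + 163304) = 146659 + 43688 = 190347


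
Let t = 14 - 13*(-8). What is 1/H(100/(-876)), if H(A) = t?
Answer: 1/118 ≈ 0.0084746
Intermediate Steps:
t = 118 (t = 14 + 104 = 118)
H(A) = 118
1/H(100/(-876)) = 1/118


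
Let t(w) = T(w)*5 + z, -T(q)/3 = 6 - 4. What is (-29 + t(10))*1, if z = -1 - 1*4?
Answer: -64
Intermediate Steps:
T(q) = -6 (T(q) = -3*(6 - 4) = -3*2 = -6)
z = -5 (z = -1 - 4 = -5)
t(w) = -35 (t(w) = -6*5 - 5 = -30 - 5 = -35)
(-29 + t(10))*1 = (-29 - 35)*1 = -64*1 = -64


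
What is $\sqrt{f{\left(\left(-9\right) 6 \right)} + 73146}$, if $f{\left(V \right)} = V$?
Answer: $2 \sqrt{18273} \approx 270.36$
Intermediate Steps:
$\sqrt{f{\left(\left(-9\right) 6 \right)} + 73146} = \sqrt{\left(-9\right) 6 + 73146} = \sqrt{-54 + 73146} = \sqrt{73092} = 2 \sqrt{18273}$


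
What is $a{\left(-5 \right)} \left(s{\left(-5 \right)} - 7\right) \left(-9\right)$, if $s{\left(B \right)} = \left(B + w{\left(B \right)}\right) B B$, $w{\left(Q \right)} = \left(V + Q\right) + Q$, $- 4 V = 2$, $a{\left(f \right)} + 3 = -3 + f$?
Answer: $- \frac{78111}{2} \approx -39056.0$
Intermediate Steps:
$a{\left(f \right)} = -6 + f$ ($a{\left(f \right)} = -3 + \left(-3 + f\right) = -6 + f$)
$V = - \frac{1}{2}$ ($V = \left(- \frac{1}{4}\right) 2 = - \frac{1}{2} \approx -0.5$)
$w{\left(Q \right)} = - \frac{1}{2} + 2 Q$ ($w{\left(Q \right)} = \left(- \frac{1}{2} + Q\right) + Q = - \frac{1}{2} + 2 Q$)
$s{\left(B \right)} = B^{2} \left(- \frac{1}{2} + 3 B\right)$ ($s{\left(B \right)} = \left(B + \left(- \frac{1}{2} + 2 B\right)\right) B B = \left(- \frac{1}{2} + 3 B\right) B B = B \left(- \frac{1}{2} + 3 B\right) B = B^{2} \left(- \frac{1}{2} + 3 B\right)$)
$a{\left(-5 \right)} \left(s{\left(-5 \right)} - 7\right) \left(-9\right) = \left(-6 - 5\right) \left(\frac{\left(-5\right)^{2} \left(-1 + 6 \left(-5\right)\right)}{2} - 7\right) \left(-9\right) = - 11 \left(\frac{1}{2} \cdot 25 \left(-1 - 30\right) - 7\right) \left(-9\right) = - 11 \left(\frac{1}{2} \cdot 25 \left(-31\right) - 7\right) \left(-9\right) = - 11 \left(- \frac{775}{2} - 7\right) \left(-9\right) = - 11 \left(\left(- \frac{789}{2}\right) \left(-9\right)\right) = \left(-11\right) \frac{7101}{2} = - \frac{78111}{2}$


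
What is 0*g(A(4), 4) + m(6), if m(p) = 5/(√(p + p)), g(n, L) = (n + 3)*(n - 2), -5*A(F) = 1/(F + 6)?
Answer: 5*√3/6 ≈ 1.4434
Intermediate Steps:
A(F) = -1/(5*(6 + F)) (A(F) = -1/(5*(F + 6)) = -1/(5*(6 + F)))
g(n, L) = (-2 + n)*(3 + n) (g(n, L) = (3 + n)*(-2 + n) = (-2 + n)*(3 + n))
m(p) = 5*√2/(2*√p) (m(p) = 5/(√(2*p)) = 5/((√2*√p)) = 5*(√2/(2*√p)) = 5*√2/(2*√p))
0*g(A(4), 4) + m(6) = 0*(-6 - 1/(30 + 5*4) + (-1/(30 + 5*4))²) + 5*√2/(2*√6) = 0*(-6 - 1/(30 + 20) + (-1/(30 + 20))²) + 5*√2*(√6/6)/2 = 0*(-6 - 1/50 + (-1/50)²) + 5*√3/6 = 0*(-6 - 1/50 + 1/2500) + 5*√3/6 = 0*(-15049/2500) + 5*√3/6 = 0 + 5*√3/6 = 5*√3/6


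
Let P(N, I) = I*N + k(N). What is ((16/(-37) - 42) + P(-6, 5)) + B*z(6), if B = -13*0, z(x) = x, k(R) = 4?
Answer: -2532/37 ≈ -68.432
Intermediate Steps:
P(N, I) = 4 + I*N (P(N, I) = I*N + 4 = 4 + I*N)
B = 0
((16/(-37) - 42) + P(-6, 5)) + B*z(6) = ((16/(-37) - 42) + (4 + 5*(-6))) + 0*6 = ((16*(-1/37) - 42) + (4 - 30)) + 0 = ((-16/37 - 42) - 26) + 0 = (-1570/37 - 26) + 0 = -2532/37 + 0 = -2532/37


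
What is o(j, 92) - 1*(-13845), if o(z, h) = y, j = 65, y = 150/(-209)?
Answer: 2893455/209 ≈ 13844.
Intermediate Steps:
y = -150/209 (y = 150*(-1/209) = -150/209 ≈ -0.71770)
o(z, h) = -150/209
o(j, 92) - 1*(-13845) = -150/209 - 1*(-13845) = -150/209 + 13845 = 2893455/209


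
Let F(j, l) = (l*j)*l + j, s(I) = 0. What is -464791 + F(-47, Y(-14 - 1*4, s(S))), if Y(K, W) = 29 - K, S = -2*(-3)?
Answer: -568661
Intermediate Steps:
S = 6
F(j, l) = j + j*l² (F(j, l) = (j*l)*l + j = j*l² + j = j + j*l²)
-464791 + F(-47, Y(-14 - 1*4, s(S))) = -464791 - 47*(1 + (29 - (-14 - 1*4))²) = -464791 - 47*(1 + (29 - (-14 - 4))²) = -464791 - 47*(1 + (29 - 1*(-18))²) = -464791 - 47*(1 + (29 + 18)²) = -464791 - 47*(1 + 47²) = -464791 - 47*(1 + 2209) = -464791 - 47*2210 = -464791 - 103870 = -568661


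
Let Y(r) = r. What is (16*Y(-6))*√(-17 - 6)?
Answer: -96*I*√23 ≈ -460.4*I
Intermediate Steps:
(16*Y(-6))*√(-17 - 6) = (16*(-6))*√(-17 - 6) = -96*I*√23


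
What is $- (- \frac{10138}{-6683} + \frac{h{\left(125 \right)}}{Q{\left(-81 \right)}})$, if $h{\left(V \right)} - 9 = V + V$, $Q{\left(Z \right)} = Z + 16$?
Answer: $\frac{1071927}{434395} \approx 2.4676$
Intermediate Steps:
$Q{\left(Z \right)} = 16 + Z$
$h{\left(V \right)} = 9 + 2 V$ ($h{\left(V \right)} = 9 + \left(V + V\right) = 9 + 2 V$)
$- (- \frac{10138}{-6683} + \frac{h{\left(125 \right)}}{Q{\left(-81 \right)}}) = - (- \frac{10138}{-6683} + \frac{9 + 2 \cdot 125}{16 - 81}) = - (\left(-10138\right) \left(- \frac{1}{6683}\right) + \frac{9 + 250}{-65}) = - (\frac{10138}{6683} + 259 \left(- \frac{1}{65}\right)) = - (\frac{10138}{6683} - \frac{259}{65}) = \left(-1\right) \left(- \frac{1071927}{434395}\right) = \frac{1071927}{434395}$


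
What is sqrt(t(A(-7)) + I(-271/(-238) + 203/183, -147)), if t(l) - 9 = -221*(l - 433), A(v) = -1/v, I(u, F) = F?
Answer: 6*sqrt(130018)/7 ≈ 309.07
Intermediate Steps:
t(l) = 95702 - 221*l (t(l) = 9 - 221*(l - 433) = 9 - 221*(-433 + l) = 9 + (95693 - 221*l) = 95702 - 221*l)
sqrt(t(A(-7)) + I(-271/(-238) + 203/183, -147)) = sqrt((95702 - (-221)/(-7)) - 147) = sqrt((95702 - (-221)*(-1)/7) - 147) = sqrt((95702 - 221*1/7) - 147) = sqrt((95702 - 221/7) - 147) = sqrt(669693/7 - 147) = sqrt(668664/7) = 6*sqrt(130018)/7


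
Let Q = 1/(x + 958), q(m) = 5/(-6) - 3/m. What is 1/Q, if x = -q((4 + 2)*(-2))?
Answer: 11503/12 ≈ 958.58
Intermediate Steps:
q(m) = -⅚ - 3/m (q(m) = 5*(-⅙) - 3/m = -⅚ - 3/m)
x = 7/12 (x = -(-⅚ - 3*(-1/(2*(4 + 2)))) = -(-⅚ - 3/(6*(-2))) = -(-⅚ - 3/(-12)) = -(-⅚ - 3*(-1/12)) = -(-⅚ + ¼) = -1*(-7/12) = 7/12 ≈ 0.58333)
Q = 12/11503 (Q = 1/(7/12 + 958) = 1/(11503/12) = 12/11503 ≈ 0.0010432)
1/Q = 1/(12/11503) = 11503/12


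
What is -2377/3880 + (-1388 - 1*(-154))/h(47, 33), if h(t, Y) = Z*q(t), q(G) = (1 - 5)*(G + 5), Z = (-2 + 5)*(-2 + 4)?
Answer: 113839/302640 ≈ 0.37615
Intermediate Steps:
Z = 6 (Z = 3*2 = 6)
q(G) = -20 - 4*G (q(G) = -4*(5 + G) = -20 - 4*G)
h(t, Y) = -120 - 24*t (h(t, Y) = 6*(-20 - 4*t) = -120 - 24*t)
-2377/3880 + (-1388 - 1*(-154))/h(47, 33) = -2377/3880 + (-1388 - 1*(-154))/(-120 - 24*47) = -2377*1/3880 + (-1388 + 154)/(-120 - 1128) = -2377/3880 - 1234/(-1248) = -2377/3880 - 1234*(-1/1248) = -2377/3880 + 617/624 = 113839/302640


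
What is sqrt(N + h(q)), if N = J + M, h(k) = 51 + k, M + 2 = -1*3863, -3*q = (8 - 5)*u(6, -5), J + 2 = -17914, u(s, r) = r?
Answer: 5*I*sqrt(869) ≈ 147.39*I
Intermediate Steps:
J = -17916 (J = -2 - 17914 = -17916)
q = 5 (q = -(8 - 5)*(-5)/3 = -(-5) = -1/3*(-15) = 5)
M = -3865 (M = -2 - 1*3863 = -2 - 3863 = -3865)
N = -21781 (N = -17916 - 3865 = -21781)
sqrt(N + h(q)) = sqrt(-21781 + (51 + 5)) = sqrt(-21781 + 56) = sqrt(-21725) = 5*I*sqrt(869)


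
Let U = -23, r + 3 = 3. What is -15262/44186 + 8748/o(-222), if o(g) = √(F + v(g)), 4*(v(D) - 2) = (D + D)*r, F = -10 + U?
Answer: -7631/22093 - 8748*I*√31/31 ≈ -0.3454 - 1571.2*I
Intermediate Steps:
r = 0 (r = -3 + 3 = 0)
F = -33 (F = -10 - 23 = -33)
v(D) = 2 (v(D) = 2 + ((D + D)*0)/4 = 2 + ((2*D)*0)/4 = 2 + (¼)*0 = 2 + 0 = 2)
o(g) = I*√31 (o(g) = √(-33 + 2) = √(-31) = I*√31)
-15262/44186 + 8748/o(-222) = -15262/44186 + 8748/((I*√31)) = -15262*1/44186 + 8748*(-I*√31/31) = -7631/22093 - 8748*I*√31/31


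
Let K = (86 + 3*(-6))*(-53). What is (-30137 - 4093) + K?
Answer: -37834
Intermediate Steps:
K = -3604 (K = (86 - 18)*(-53) = 68*(-53) = -3604)
(-30137 - 4093) + K = (-30137 - 4093) - 3604 = -34230 - 3604 = -37834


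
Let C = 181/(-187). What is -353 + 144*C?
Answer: -92075/187 ≈ -492.38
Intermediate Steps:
C = -181/187 (C = 181*(-1/187) = -181/187 ≈ -0.96791)
-353 + 144*C = -353 + 144*(-181/187) = -353 - 26064/187 = -92075/187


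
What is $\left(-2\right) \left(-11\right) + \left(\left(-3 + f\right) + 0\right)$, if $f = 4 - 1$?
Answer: $22$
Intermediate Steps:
$f = 3$ ($f = 4 - 1 = 3$)
$\left(-2\right) \left(-11\right) + \left(\left(-3 + f\right) + 0\right) = \left(-2\right) \left(-11\right) + \left(\left(-3 + 3\right) + 0\right) = 22 + \left(0 + 0\right) = 22 + 0 = 22$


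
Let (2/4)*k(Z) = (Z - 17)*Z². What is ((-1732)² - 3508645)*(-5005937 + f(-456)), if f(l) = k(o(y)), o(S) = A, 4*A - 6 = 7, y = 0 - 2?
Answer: 81512757340059/32 ≈ 2.5473e+12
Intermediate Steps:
y = -2
A = 13/4 (A = 3/2 + (¼)*7 = 3/2 + 7/4 = 13/4 ≈ 3.2500)
o(S) = 13/4
k(Z) = 2*Z²*(-17 + Z) (k(Z) = 2*((Z - 17)*Z²) = 2*((-17 + Z)*Z²) = 2*(Z²*(-17 + Z)) = 2*Z²*(-17 + Z))
f(l) = -9295/32 (f(l) = 2*(13/4)²*(-17 + 13/4) = 2*(169/16)*(-55/4) = -9295/32)
((-1732)² - 3508645)*(-5005937 + f(-456)) = ((-1732)² - 3508645)*(-5005937 - 9295/32) = (2999824 - 3508645)*(-160199279/32) = -508821*(-160199279/32) = 81512757340059/32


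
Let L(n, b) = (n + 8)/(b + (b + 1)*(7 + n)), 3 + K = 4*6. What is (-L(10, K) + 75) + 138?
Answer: 84117/395 ≈ 212.95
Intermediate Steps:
K = 21 (K = -3 + 4*6 = -3 + 24 = 21)
L(n, b) = (8 + n)/(b + (1 + b)*(7 + n))
(-L(10, K) + 75) + 138 = (-(8 + 10)/(7 + 10 + 8*21 + 21*10) + 75) + 138 = (-18/(7 + 10 + 168 + 210) + 75) + 138 = (-18/395 + 75) + 138 = 29607/395 + 138 = 84117/395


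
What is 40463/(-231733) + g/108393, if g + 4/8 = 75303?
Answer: 26128336547/50236470138 ≈ 0.52011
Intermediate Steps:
g = 150605/2 (g = -½ + 75303 = 150605/2 ≈ 75303.)
40463/(-231733) + g/108393 = 40463/(-231733) + (150605/2)/108393 = 40463*(-1/231733) + (150605/2)*(1/108393) = -40463/231733 + 150605/216786 = 26128336547/50236470138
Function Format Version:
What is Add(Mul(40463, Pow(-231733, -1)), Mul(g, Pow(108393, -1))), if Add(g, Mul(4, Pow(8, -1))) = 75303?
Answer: Rational(26128336547, 50236470138) ≈ 0.52011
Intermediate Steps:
g = Rational(150605, 2) (g = Add(Rational(-1, 2), 75303) = Rational(150605, 2) ≈ 75303.)
Add(Mul(40463, Pow(-231733, -1)), Mul(g, Pow(108393, -1))) = Add(Mul(40463, Pow(-231733, -1)), Mul(Rational(150605, 2), Pow(108393, -1))) = Add(Mul(40463, Rational(-1, 231733)), Mul(Rational(150605, 2), Rational(1, 108393))) = Add(Rational(-40463, 231733), Rational(150605, 216786)) = Rational(26128336547, 50236470138)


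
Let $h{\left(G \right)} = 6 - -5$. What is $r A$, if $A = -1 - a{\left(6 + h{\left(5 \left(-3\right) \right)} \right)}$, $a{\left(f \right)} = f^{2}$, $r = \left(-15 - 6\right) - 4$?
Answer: $7250$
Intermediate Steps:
$h{\left(G \right)} = 11$ ($h{\left(G \right)} = 6 + 5 = 11$)
$r = -25$ ($r = -21 - 4 = -25$)
$A = -290$ ($A = -1 - \left(6 + 11\right)^{2} = -1 - 17^{2} = -1 - 289 = -290$)
$r A = \left(-25\right) \left(-290\right) = 7250$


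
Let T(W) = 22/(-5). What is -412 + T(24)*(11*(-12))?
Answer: 844/5 ≈ 168.80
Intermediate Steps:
T(W) = -22/5 (T(W) = 22*(-1/5) = -22/5)
-412 + T(24)*(11*(-12)) = -412 - 242*(-12)/5 = -412 - 22/5*(-132) = -412 + 2904/5 = 844/5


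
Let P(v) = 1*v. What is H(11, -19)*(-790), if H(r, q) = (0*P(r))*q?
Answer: 0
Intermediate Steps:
P(v) = v
H(r, q) = 0 (H(r, q) = (0*r)*q = 0*q = 0)
H(11, -19)*(-790) = 0*(-790) = 0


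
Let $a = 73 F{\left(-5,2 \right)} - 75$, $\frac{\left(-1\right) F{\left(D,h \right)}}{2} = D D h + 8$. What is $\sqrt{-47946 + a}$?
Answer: $i \sqrt{56489} \approx 237.67 i$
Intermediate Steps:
$F{\left(D,h \right)} = -16 - 2 h D^{2}$ ($F{\left(D,h \right)} = - 2 \left(D D h + 8\right) = - 2 \left(D^{2} h + 8\right) = - 2 \left(h D^{2} + 8\right) = - 2 \left(8 + h D^{2}\right) = -16 - 2 h D^{2}$)
$a = -8543$ ($a = 73 \left(-16 - 4 \left(-5\right)^{2}\right) - 75 = 73 \left(-16 - 4 \cdot 25\right) - 75 = 73 \left(-16 - 100\right) - 75 = 73 \left(-116\right) - 75 = -8468 - 75 = -8543$)
$\sqrt{-47946 + a} = \sqrt{-47946 - 8543} = \sqrt{-56489} = i \sqrt{56489}$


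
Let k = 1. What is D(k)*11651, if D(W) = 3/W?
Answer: 34953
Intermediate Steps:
D(k)*11651 = (3/1)*11651 = (3*1)*11651 = 3*11651 = 34953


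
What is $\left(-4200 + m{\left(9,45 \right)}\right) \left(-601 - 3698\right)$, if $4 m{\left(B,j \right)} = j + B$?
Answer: $\frac{35995527}{2} \approx 1.7998 \cdot 10^{7}$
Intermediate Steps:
$m{\left(B,j \right)} = \frac{B}{4} + \frac{j}{4}$ ($m{\left(B,j \right)} = \frac{j + B}{4} = \frac{B + j}{4} = \frac{B}{4} + \frac{j}{4}$)
$\left(-4200 + m{\left(9,45 \right)}\right) \left(-601 - 3698\right) = \left(-4200 + \left(\frac{1}{4} \cdot 9 + \frac{1}{4} \cdot 45\right)\right) \left(-601 - 3698\right) = \left(-4200 + \left(\frac{9}{4} + \frac{45}{4}\right)\right) \left(-4299\right) = \left(-4200 + \frac{27}{2}\right) \left(-4299\right) = \left(- \frac{8373}{2}\right) \left(-4299\right) = \frac{35995527}{2}$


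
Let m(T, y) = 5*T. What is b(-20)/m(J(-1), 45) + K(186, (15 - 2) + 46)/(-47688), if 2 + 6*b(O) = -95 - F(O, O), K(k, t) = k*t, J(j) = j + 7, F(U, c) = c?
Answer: -58826/89415 ≈ -0.65790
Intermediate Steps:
J(j) = 7 + j
b(O) = -97/6 - O/6 (b(O) = -1/3 + (-95 - O)/6 = -1/3 + (-95/6 - O/6) = -97/6 - O/6)
b(-20)/m(J(-1), 45) + K(186, (15 - 2) + 46)/(-47688) = (-97/6 - 1/6*(-20))/((5*(7 - 1))) + (186*((15 - 2) + 46))/(-47688) = (-97/6 + 10/3)/((5*6)) + (186*(13 + 46))*(-1/47688) = -77/6/30 + (186*59)*(-1/47688) = -77/6*1/30 + 10974*(-1/47688) = -77/180 - 1829/7948 = -58826/89415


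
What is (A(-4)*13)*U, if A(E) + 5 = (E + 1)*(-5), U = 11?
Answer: 1430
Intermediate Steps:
A(E) = -10 - 5*E (A(E) = -5 + (E + 1)*(-5) = -5 + (1 + E)*(-5) = -5 + (-5 - 5*E) = -10 - 5*E)
(A(-4)*13)*U = ((-10 - 5*(-4))*13)*11 = ((-10 + 20)*13)*11 = (10*13)*11 = 130*11 = 1430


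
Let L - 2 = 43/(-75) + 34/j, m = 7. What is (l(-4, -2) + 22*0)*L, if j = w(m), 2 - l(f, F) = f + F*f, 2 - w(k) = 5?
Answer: 1486/75 ≈ 19.813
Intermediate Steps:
w(k) = -3 (w(k) = 2 - 1*5 = 2 - 5 = -3)
l(f, F) = 2 - f - F*f (l(f, F) = 2 - (f + F*f) = 2 + (-f - F*f) = 2 - f - F*f)
j = -3
L = -743/75 (L = 2 + (43/(-75) + 34/(-3)) = 2 + (43*(-1/75) + 34*(-1/3)) = 2 + (-43/75 - 34/3) = 2 - 893/75 = -743/75 ≈ -9.9067)
(l(-4, -2) + 22*0)*L = ((2 - 1*(-4) - 1*(-2)*(-4)) + 22*0)*(-743/75) = ((2 + 4 - 8) + 0)*(-743/75) = (-2 + 0)*(-743/75) = -2*(-743/75) = 1486/75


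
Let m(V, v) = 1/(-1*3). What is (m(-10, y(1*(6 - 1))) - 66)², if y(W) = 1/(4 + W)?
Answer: 39601/9 ≈ 4400.1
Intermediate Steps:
m(V, v) = -⅓ (m(V, v) = 1/(-3) = -⅓)
(m(-10, y(1*(6 - 1))) - 66)² = (-⅓ - 66)² = (-199/3)² = 39601/9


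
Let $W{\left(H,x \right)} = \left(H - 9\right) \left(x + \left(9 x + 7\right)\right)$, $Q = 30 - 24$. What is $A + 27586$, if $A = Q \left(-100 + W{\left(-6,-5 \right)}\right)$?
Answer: $30856$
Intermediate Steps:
$Q = 6$
$W{\left(H,x \right)} = \left(-9 + H\right) \left(7 + 10 x\right)$ ($W{\left(H,x \right)} = \left(-9 + H\right) \left(x + \left(7 + 9 x\right)\right) = \left(-9 + H\right) \left(7 + 10 x\right)$)
$A = 3270$ ($A = 6 \left(-100 + \left(-63 - -450 + 7 \left(-6\right) + 10 \left(-6\right) \left(-5\right)\right)\right) = 6 \left(-100 + \left(-63 + 450 - 42 + 300\right)\right) = 6 \left(-100 + 645\right) = 6 \cdot 545 = 3270$)
$A + 27586 = 3270 + 27586 = 30856$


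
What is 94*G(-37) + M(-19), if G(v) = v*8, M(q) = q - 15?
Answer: -27858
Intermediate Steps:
M(q) = -15 + q
G(v) = 8*v
94*G(-37) + M(-19) = 94*(8*(-37)) + (-15 - 19) = 94*(-296) - 34 = -27824 - 34 = -27858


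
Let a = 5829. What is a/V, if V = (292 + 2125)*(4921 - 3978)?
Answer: 5829/2279231 ≈ 0.0025574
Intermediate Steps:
V = 2279231 (V = 2417*943 = 2279231)
a/V = 5829/2279231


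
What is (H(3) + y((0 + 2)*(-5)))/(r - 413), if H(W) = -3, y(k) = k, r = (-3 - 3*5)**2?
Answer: 13/89 ≈ 0.14607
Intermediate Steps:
r = 324 (r = (-3 - 15)**2 = (-18)**2 = 324)
(H(3) + y((0 + 2)*(-5)))/(r - 413) = (-3 + (0 + 2)*(-5))/(324 - 413) = (-3 + 2*(-5))/(-89) = (-3 - 10)*(-1/89) = -13*(-1/89) = 13/89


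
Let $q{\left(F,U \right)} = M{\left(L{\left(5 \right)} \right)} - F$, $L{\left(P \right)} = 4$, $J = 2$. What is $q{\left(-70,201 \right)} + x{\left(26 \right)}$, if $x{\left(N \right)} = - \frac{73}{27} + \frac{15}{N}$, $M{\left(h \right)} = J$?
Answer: $\frac{49051}{702} \approx 69.873$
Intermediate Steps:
$M{\left(h \right)} = 2$
$x{\left(N \right)} = - \frac{73}{27} + \frac{15}{N}$ ($x{\left(N \right)} = \left(-73\right) \frac{1}{27} + \frac{15}{N} = - \frac{73}{27} + \frac{15}{N}$)
$q{\left(F,U \right)} = 2 - F$
$q{\left(-70,201 \right)} + x{\left(26 \right)} = \left(2 - -70\right) - \left(\frac{73}{27} - \frac{15}{26}\right) = \left(2 + 70\right) + \left(- \frac{73}{27} + 15 \cdot \frac{1}{26}\right) = 72 + \left(- \frac{73}{27} + \frac{15}{26}\right) = 72 - \frac{1493}{702} = \frac{49051}{702}$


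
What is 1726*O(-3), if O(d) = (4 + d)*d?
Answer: -5178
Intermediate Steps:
O(d) = d*(4 + d)
1726*O(-3) = 1726*(-3*(4 - 3)) = 1726*(-3*1) = 1726*(-3) = -5178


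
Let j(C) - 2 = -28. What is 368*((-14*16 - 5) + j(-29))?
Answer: -93840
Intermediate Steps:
j(C) = -26 (j(C) = 2 - 28 = -26)
368*((-14*16 - 5) + j(-29)) = 368*((-14*16 - 5) - 26) = 368*((-224 - 5) - 26) = 368*(-229 - 26) = 368*(-255) = -93840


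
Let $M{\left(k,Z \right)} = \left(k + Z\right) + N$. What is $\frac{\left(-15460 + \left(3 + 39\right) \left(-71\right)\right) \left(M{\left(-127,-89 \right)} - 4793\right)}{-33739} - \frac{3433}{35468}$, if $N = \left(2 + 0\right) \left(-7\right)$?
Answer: $- \frac{3285664425675}{1196654852} \approx -2745.7$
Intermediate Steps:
$N = -14$ ($N = 2 \left(-7\right) = -14$)
$M{\left(k,Z \right)} = -14 + Z + k$ ($M{\left(k,Z \right)} = \left(k + Z\right) - 14 = \left(Z + k\right) - 14 = -14 + Z + k$)
$\frac{\left(-15460 + \left(3 + 39\right) \left(-71\right)\right) \left(M{\left(-127,-89 \right)} - 4793\right)}{-33739} - \frac{3433}{35468} = \frac{\left(-15460 + \left(3 + 39\right) \left(-71\right)\right) \left(\left(-14 - 89 - 127\right) - 4793\right)}{-33739} - \frac{3433}{35468} = \left(-15460 + 42 \left(-71\right)\right) \left(-230 - 4793\right) \left(- \frac{1}{33739}\right) - \frac{3433}{35468} = \left(-15460 - 2982\right) \left(-5023\right) \left(- \frac{1}{33739}\right) - \frac{3433}{35468} = \left(-18442\right) \left(-5023\right) \left(- \frac{1}{33739}\right) - \frac{3433}{35468} = 92634166 \left(- \frac{1}{33739}\right) - \frac{3433}{35468} = - \frac{92634166}{33739} - \frac{3433}{35468} = - \frac{3285664425675}{1196654852}$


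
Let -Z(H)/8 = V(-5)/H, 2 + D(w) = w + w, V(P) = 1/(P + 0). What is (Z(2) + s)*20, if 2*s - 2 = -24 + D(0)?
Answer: -224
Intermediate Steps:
V(P) = 1/P
D(w) = -2 + 2*w (D(w) = -2 + (w + w) = -2 + 2*w)
Z(H) = 8/(5*H) (Z(H) = -8/((-5)*H) = -(-8)/(5*H) = 8/(5*H))
s = -12 (s = 1 + (-24 + (-2 + 2*0))/2 = 1 + (-24 + (-2 + 0))/2 = 1 + (-24 - 2)/2 = 1 + (1/2)*(-26) = 1 - 13 = -12)
(Z(2) + s)*20 = ((8/5)/2 - 12)*20 = ((8/5)*(1/2) - 12)*20 = (4/5 - 12)*20 = -56/5*20 = -224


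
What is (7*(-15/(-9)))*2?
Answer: 70/3 ≈ 23.333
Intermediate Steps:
(7*(-15/(-9)))*2 = (7*(-15*(-1/9)))*2 = (7*(5/3))*2 = (35/3)*2 = 70/3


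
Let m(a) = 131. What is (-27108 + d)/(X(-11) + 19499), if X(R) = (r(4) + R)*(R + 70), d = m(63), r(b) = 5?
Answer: -26977/19145 ≈ -1.4091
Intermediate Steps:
d = 131
X(R) = (5 + R)*(70 + R) (X(R) = (5 + R)*(R + 70) = (5 + R)*(70 + R))
(-27108 + d)/(X(-11) + 19499) = (-27108 + 131)/((350 + (-11)² + 75*(-11)) + 19499) = -26977/((350 + 121 - 825) + 19499) = -26977/(-354 + 19499) = -26977/19145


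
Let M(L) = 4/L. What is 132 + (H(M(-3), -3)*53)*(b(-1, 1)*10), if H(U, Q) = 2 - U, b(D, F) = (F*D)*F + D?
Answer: -10204/3 ≈ -3401.3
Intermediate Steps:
b(D, F) = D + D*F² (b(D, F) = (D*F)*F + D = D*F² + D = D + D*F²)
132 + (H(M(-3), -3)*53)*(b(-1, 1)*10) = 132 + ((2 - 4/(-3))*53)*(-(1 + 1²)*10) = 132 + ((2 - 4*(-1)/3)*53)*(-(1 + 1)*10) = 132 + ((2 - 1*(-4/3))*53)*(-1*2*10) = 132 + ((2 + 4/3)*53)*(-2*10) = 132 + ((10/3)*53)*(-20) = 132 + (530/3)*(-20) = 132 - 10600/3 = -10204/3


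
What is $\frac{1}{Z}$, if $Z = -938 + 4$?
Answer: $- \frac{1}{934} \approx -0.0010707$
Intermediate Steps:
$Z = -934$
$\frac{1}{Z} = \frac{1}{-934} = - \frac{1}{934}$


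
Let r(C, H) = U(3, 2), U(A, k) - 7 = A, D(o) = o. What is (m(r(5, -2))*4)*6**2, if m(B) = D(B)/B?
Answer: 144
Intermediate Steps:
U(A, k) = 7 + A
r(C, H) = 10 (r(C, H) = 7 + 3 = 10)
m(B) = 1 (m(B) = B/B = 1)
(m(r(5, -2))*4)*6**2 = (1*4)*6**2 = 4*36 = 144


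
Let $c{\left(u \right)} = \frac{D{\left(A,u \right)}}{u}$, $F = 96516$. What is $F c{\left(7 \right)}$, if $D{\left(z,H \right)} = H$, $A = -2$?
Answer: $96516$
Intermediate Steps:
$c{\left(u \right)} = 1$ ($c{\left(u \right)} = \frac{u}{u} = 1$)
$F c{\left(7 \right)} = 96516 \cdot 1 = 96516$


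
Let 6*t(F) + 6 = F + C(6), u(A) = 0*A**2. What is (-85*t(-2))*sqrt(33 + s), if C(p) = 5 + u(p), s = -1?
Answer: 170*sqrt(2) ≈ 240.42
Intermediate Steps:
u(A) = 0
C(p) = 5 (C(p) = 5 + 0 = 5)
t(F) = -1/6 + F/6 (t(F) = -1 + (F + 5)/6 = -1 + (5 + F)/6 = -1 + (5/6 + F/6) = -1/6 + F/6)
(-85*t(-2))*sqrt(33 + s) = (-85*(-1/6 + (1/6)*(-2)))*sqrt(33 - 1) = (-85*(-1/6 - 1/3))*sqrt(32) = (-85*(-1/2))*(4*sqrt(2)) = 85*(4*sqrt(2))/2 = 170*sqrt(2)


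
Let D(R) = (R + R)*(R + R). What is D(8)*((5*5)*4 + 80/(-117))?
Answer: 2974720/117 ≈ 25425.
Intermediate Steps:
D(R) = 4*R² (D(R) = (2*R)*(2*R) = 4*R²)
D(8)*((5*5)*4 + 80/(-117)) = (4*8²)*((5*5)*4 + 80/(-117)) = (4*64)*(25*4 + 80*(-1/117)) = 256*(100 - 80/117) = 256*(11620/117) = 2974720/117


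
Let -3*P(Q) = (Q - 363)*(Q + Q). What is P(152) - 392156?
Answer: -1112324/3 ≈ -3.7077e+5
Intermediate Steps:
P(Q) = -2*Q*(-363 + Q)/3 (P(Q) = -(Q - 363)*(Q + Q)/3 = -(-363 + Q)*2*Q/3 = -2*Q*(-363 + Q)/3)
P(152) - 392156 = (2/3)*152*(363 - 1*152) - 392156 = (2/3)*152*(363 - 152) - 392156 = (2/3)*152*211 - 392156 = 64144/3 - 392156 = -1112324/3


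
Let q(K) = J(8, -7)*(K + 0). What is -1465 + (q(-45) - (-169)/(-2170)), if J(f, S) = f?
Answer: -3960419/2170 ≈ -1825.1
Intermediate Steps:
q(K) = 8*K (q(K) = 8*(K + 0) = 8*K)
-1465 + (q(-45) - (-169)/(-2170)) = -1465 + (8*(-45) - (-169)/(-2170)) = -1465 + (-360 - (-169)*(-1)/2170) = -1465 + (-360 - 1*169/2170) = -1465 + (-360 - 169/2170) = -1465 - 781369/2170 = -3960419/2170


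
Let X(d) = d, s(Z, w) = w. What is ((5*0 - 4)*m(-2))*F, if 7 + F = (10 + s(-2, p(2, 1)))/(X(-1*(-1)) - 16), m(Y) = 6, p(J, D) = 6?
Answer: 968/5 ≈ 193.60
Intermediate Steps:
F = -121/15 (F = -7 + (10 + 6)/(-1*(-1) - 16) = -7 + 16/(1 - 16) = -7 + 16/(-15) = -7 + 16*(-1/15) = -7 - 16/15 = -121/15 ≈ -8.0667)
((5*0 - 4)*m(-2))*F = ((5*0 - 4)*6)*(-121/15) = ((0 - 4)*6)*(-121/15) = -4*6*(-121/15) = -24*(-121/15) = 968/5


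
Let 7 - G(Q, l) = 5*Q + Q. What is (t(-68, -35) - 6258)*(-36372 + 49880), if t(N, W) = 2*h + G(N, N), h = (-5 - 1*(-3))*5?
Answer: -79197404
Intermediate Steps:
G(Q, l) = 7 - 6*Q (G(Q, l) = 7 - (5*Q + Q) = 7 - 6*Q)
h = -10 (h = (-5 + 3)*5 = -2*5 = -10)
t(N, W) = -13 - 6*N (t(N, W) = 2*(-10) + (7 - 6*N) = -20 + (7 - 6*N) = -13 - 6*N)
(t(-68, -35) - 6258)*(-36372 + 49880) = ((-13 - 6*(-68)) - 6258)*(-36372 + 49880) = ((-13 + 408) - 6258)*13508 = (395 - 6258)*13508 = -5863*13508 = -79197404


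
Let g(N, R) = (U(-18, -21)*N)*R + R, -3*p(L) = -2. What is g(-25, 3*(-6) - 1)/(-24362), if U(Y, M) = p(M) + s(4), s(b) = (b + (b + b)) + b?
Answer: -23693/73086 ≈ -0.32418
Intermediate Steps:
p(L) = ⅔ (p(L) = -⅓*(-2) = ⅔)
s(b) = 4*b (s(b) = (b + 2*b) + b = 3*b + b = 4*b)
U(Y, M) = 50/3 (U(Y, M) = ⅔ + 4*4 = ⅔ + 16 = 50/3)
g(N, R) = R + 50*N*R/3 (g(N, R) = (50*N/3)*R + R = 50*N*R/3 + R = R + 50*N*R/3)
g(-25, 3*(-6) - 1)/(-24362) = ((3*(-6) - 1)*(3 + 50*(-25))/3)/(-24362) = ((-18 - 1)*(3 - 1250)/3)*(-1/24362) = ((⅓)*(-19)*(-1247))*(-1/24362) = (23693/3)*(-1/24362) = -23693/73086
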